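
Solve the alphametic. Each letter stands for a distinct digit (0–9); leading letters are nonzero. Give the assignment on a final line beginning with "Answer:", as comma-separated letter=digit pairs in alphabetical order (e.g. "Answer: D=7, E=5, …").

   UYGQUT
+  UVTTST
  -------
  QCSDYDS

Step 1. [Q] Q is the leading digit of a 7-digit sum of two 6-digit numbers; the final carry is exactly 1, so Q=1.
Step 2. [col 1: T + T ≡ S (mod 10)] T=6 is one option consistent with column 1 (T + T ≡ S (mod 10), carry-in 0) — take it, so T=6.
Step 3. [col 1: T + T ≡ S (mod 10)] column 1 reads T+T+carry(0)=S with T=6; with digits 1,6 already taken and all letters distinct, the only value for S is 2. So S=2.
Step 4. [col 2: U + S ≡ D (mod 10)] several values work for D in column 2 (U + S ≡ D (mod 10), carry-in 1); try D=0. So D=0.
Step 5. [col 2: U + S ≡ D (mod 10)] column 2: given S=2, D=0, carry-in 1, and digits 0,1,2,6 already taken and all letters distinct, U+S≡D (mod 10) forces U=7 ⇒ U=7.
Step 6. [col 3: Q + T ≡ Y (mod 10)] column 3: given Q=1, T=6, carry-in 1, and digits 0,1,2,6,7 already taken and all letters distinct, Q+T≡Y (mod 10) forces Y=8, so Y=8.
Step 7. [col 4: G + T ≡ D (mod 10)] in column 4 we have G+T≡D with carry-in 0; given T=6, D=0 and digits 0,1,2,6,7,8 already taken and all letters distinct, that pins G to 4. So G=4.
Step 8. [col 5: Y + V ≡ S (mod 10)] column 5: given Y=8, S=2, carry-in 1, and digits 0,1,2,4,6,7,8 already taken and all letters distinct, Y+V≡S (mod 10) forces V=3, so V=3.
Step 9. [col 6: U + U ≡ C (mod 10)] from column 6 (U=7, carry-in 1, digits 0,1,2,3,4,6,7,8 already taken and all letters distinct): C must equal 5 ⇒ C=5.

Answer: C=5, D=0, G=4, Q=1, S=2, T=6, U=7, V=3, Y=8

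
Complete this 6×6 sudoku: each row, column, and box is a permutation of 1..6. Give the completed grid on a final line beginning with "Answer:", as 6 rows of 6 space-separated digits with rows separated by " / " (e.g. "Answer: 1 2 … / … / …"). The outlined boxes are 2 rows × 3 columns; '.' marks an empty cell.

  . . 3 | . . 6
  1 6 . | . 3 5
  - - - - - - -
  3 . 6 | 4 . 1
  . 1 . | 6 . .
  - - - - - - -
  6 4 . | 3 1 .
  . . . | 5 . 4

Step 1. [r6c1∈{2}] r6c1's peers cover all but 2, so r6c1=2.
Step 2. [r2c3∈{2,4}] r2c3 is the only open cell in row 2 admitting 4, so r2c3=4.
Step 3. [r1c2∈{2,5}] box 1 places 2 nowhere but r1c2 ⇒ r1c2=2.
Step 4. [r3c5∈{2,5}] row 3 places 2 nowhere but r3c5, so r3c5=2.
Step 5. [r4c5∈{5}] only 5 remains possible at r4c5 ⇒ r4c5=5.
Step 6. [r4c6∈{3}] only 3 remains possible at r4c6 ⇒ r4c6=3.
Step 7. [r5c6∈{2}] only 2 remains possible at r5c6, so r5c6=2.
Step 8. [r1c1∈{5}] r1c1 is down to just 5 ⇒ r1c1=5.
Step 9. [r3c2∈{5}] nothing but 5 survives at r3c2. So r3c2=5.
Step 10. [r2c4∈{2}] only 2 remains possible at r2c4 ⇒ r2c4=2.
Step 11. [r6c3∈{1}] r6c3's peers cover all but 1 ⇒ r6c3=1.
Step 12. [r1c5∈{4}] r1c5 has the single candidate 4. So r1c5=4.
Step 13. [r6c2∈{3}] nothing but 3 survives at r6c2 ⇒ r6c2=3.
Step 14. [r5c3∈{5}] r5c3 has the single candidate 5, so r5c3=5.
Step 15. [r4c1∈{4}] r4c1 is down to just 4 ⇒ r4c1=4.
Step 16. [r1c4∈{1}] r1c4 is down to just 1, so r1c4=1.
Step 17. [r6c5∈{6}] r6c5 has the single candidate 6 ⇒ r6c5=6.
Step 18. [r4c3∈{2}] nothing but 2 survives at r4c3, so r4c3=2.

Answer: 5 2 3 1 4 6 / 1 6 4 2 3 5 / 3 5 6 4 2 1 / 4 1 2 6 5 3 / 6 4 5 3 1 2 / 2 3 1 5 6 4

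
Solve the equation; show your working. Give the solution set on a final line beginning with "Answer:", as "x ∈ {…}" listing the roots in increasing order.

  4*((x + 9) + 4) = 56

Step 1. [4*((x + 9) + 4) = 56] 4·(inner) — divide through by 4 ⇒ div: (x + 9) + 4 = 14.
Step 2. [(x + 9) + 4 = 14] 4 comes off first (subtract 4) ⇒ sub: x + 9 = 10.
Step 3. [x + 9 = 10] the outer +9 inverts by subtracting 9 ⇒ sub: x = 1.

Answer: x ∈ {1}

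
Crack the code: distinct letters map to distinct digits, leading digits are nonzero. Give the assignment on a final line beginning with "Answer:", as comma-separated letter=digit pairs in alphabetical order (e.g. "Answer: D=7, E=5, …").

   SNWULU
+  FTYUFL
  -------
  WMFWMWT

Step 1. [col 1: U + L ≡ T (mod 10)] no forcing yet in column 1 (carry-in 0); U=3 is free and consistent — try it. So U=3.
Step 2. [col 1: U + L ≡ T (mod 10)] no forcing yet in column 1 (carry-in 0); L=2 is free and consistent — try it. So L=2.
Step 3. [col 1: U + L ≡ T (mod 10)] column 1: given U=3, L=2, carry-in 0, and digits 2,3 already taken and all letters distinct, U+L≡T (mod 10) forces T=5 ⇒ T=5.
Step 4. [col 2: L + F ≡ W (mod 10)] several values work for W in column 2 (L + F ≡ W (mod 10), carry-in 0); try W=1. So W=1.
Step 5. [col 2: L + F ≡ W (mod 10)] column 2 reads L+F+carry(0)=W with L=2, W=1; with digits 1,2,3,5 already taken and all letters distinct, the only value for F is 9, so F=9.
Step 6. [col 3: U + U ≡ M (mod 10)] in column 3 we have U+U≡M with carry-in 1; given U=3 and digits 1,2,3,5,9 already taken and all letters distinct, that pins M to 7. So M=7.
Step 7. [col 4: W + Y ≡ W (mod 10)] in column 4 we have W+Y≡W with carry-in 0; given W=1 and digits 1,2,3,5,7,9 already taken and all letters distinct, that pins Y to 0, so Y=0.
Step 8. [col 5: N + T ≡ F (mod 10)] column 5 reads N+T+carry(0)=F with T=5, F=9; with digits 0,1,2,3,5,7,9 already taken and all letters distinct, the only value for N is 4 ⇒ N=4.
Step 9. [col 6: S + F ≡ M (mod 10)] column 6 reads S+F+carry(0)=M with F=9, M=7; with digits 0,1,2,3,4,5,7,9 already taken and all letters distinct, the only value for S is 8. So S=8.

Answer: F=9, L=2, M=7, N=4, S=8, T=5, U=3, W=1, Y=0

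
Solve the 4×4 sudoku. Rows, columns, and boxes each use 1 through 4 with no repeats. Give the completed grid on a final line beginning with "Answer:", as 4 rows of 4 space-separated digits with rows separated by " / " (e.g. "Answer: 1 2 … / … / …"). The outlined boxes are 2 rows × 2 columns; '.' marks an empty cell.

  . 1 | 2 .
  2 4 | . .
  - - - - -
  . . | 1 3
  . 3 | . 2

Step 1. [r4c3∈{4}] r4c3's peers cover all but 4, so r4c3=4.
Step 2. [r3c1∈{4}] r3c1 is down to just 4, so r3c1=4.
Step 3. [r3c2∈{2}] r3c2 has the single candidate 2, so r3c2=2.
Step 4. [r1c4∈{4}] nothing but 4 survives at r1c4, so r1c4=4.
Step 5. [r4c1∈{1}] only 1 remains possible at r4c1, so r4c1=1.
Step 6. [r2c3∈{3}] nothing but 3 survives at r2c3, so r2c3=3.
Step 7. [r2c4∈{1}] r2c4 has the single candidate 1. So r2c4=1.
Step 8. [r1c1∈{3}] r1c1 has the single candidate 3, so r1c1=3.

Answer: 3 1 2 4 / 2 4 3 1 / 4 2 1 3 / 1 3 4 2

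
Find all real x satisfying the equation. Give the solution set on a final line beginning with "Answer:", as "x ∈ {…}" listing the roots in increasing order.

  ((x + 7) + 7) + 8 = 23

Step 1. [((x + 7) + 7) + 8 = 23] +8 is outermost — subtract 8 both sides, so sub: (x + 7) + 7 = 15.
Step 2. [(x + 7) + 7 = 15] 7 comes off first (subtract 7) ⇒ sub: x + 7 = 8.
Step 3. [x + 7 = 8] +7 is outermost — subtract 7 both sides. So sub: x = 1.

Answer: x ∈ {1}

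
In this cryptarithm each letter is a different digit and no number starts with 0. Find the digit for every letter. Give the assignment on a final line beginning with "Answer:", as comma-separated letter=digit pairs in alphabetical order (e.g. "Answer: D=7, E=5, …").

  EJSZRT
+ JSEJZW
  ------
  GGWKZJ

Step 1. [col 1: T + W ≡ J (mod 10)] several values work for T in column 1 (T + W ≡ J (mod 10), carry-in 0); try T=2, so T=2.
Step 2. [col 1: T + W ≡ J (mod 10)] column 1 (T + W ≡ J (mod 10), carry-in 0) doesn't pin J yet; pick J=3 and continue. So J=3.
Step 3. [col 1: T + W ≡ J (mod 10)] in column 1 we have T+W≡J with carry-in 0; given T=2, J=3 and digits 2,3 already taken and all letters distinct, that pins W to 1 ⇒ W=1.
Step 4. [col 2: R + Z ≡ Z (mod 10)] in column 2 we have R+Z≡Z with carry-in 0; given nothing yet and digits 1,2,3 already taken and all letters distinct, that pins R to 0. So R=0.
Step 5. [col 2: R + Z ≡ Z (mod 10)] Z=4 is one option consistent with column 2 (R + Z ≡ Z (mod 10), carry-in 0) — take it ⇒ Z=4.
Step 6. [col 3: Z + J ≡ K (mod 10)] from column 3 (Z=4, J=3, carry-in 0, digits 0,1,2,3,4 already taken and all letters distinct): K must equal 7. So K=7.
Step 7. [col 4: S + E ≡ W (mod 10)] E=6 is one option consistent with column 4 (S + E ≡ W (mod 10), carry-in 0) — take it. So E=6.
Step 8. [col 4: S + E ≡ W (mod 10)] in column 4 we have S+E≡W with carry-in 0; given E=6, W=1 and digits 0,1,2,3,4,6,7 already taken and all letters distinct, that pins S to 5. So S=5.
Step 9. [col 5: J + S ≡ G (mod 10)] column 5 reads J+S+carry(1)=G with J=3, S=5; with digits 0,1,2,3,4,5,6,7 already taken and all letters distinct, the only value for G is 9. So G=9.

Answer: E=6, G=9, J=3, K=7, R=0, S=5, T=2, W=1, Z=4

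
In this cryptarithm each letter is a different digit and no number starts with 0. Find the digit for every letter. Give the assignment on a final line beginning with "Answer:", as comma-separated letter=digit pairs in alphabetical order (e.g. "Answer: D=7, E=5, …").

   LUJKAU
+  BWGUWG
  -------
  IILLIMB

Step 1. [col 1: U + G ≡ B (mod 10)] column 1 (U + G ≡ B (mod 10), carry-in 0) doesn't pin U yet; pick U=4 and continue, so U=4.
Step 2. [col 1: U + G ≡ B (mod 10)] several values work for B in column 1 (U + G ≡ B (mod 10), carry-in 0); try B=2. So B=2.
Step 3. [col 1: U + G ≡ B (mod 10)] column 1 reads U+G+carry(0)=B with U=4, B=2; with digits 2,4 already taken and all letters distinct, the only value for G is 8 ⇒ G=8.
Step 4. [col 2: A + W ≡ M (mod 10)] no forcing yet in column 2 (carry-in 1); A=7 is free and consistent — try it, so A=7.
Step 5. [col 2: A + W ≡ M (mod 10)] column 2 (A + W ≡ M (mod 10), carry-in 1) doesn't pin W yet; pick W=5 and continue ⇒ W=5.
Step 6. [col 2: A + W ≡ M (mod 10)] in column 2 we have A+W≡M with carry-in 1; given A=7, W=5 and digits 2,4,5,7,8 already taken and all letters distinct, that pins M to 3. So M=3.
Step 7. [col 3: K + U ≡ I (mod 10)] column 3 (K + U ≡ I (mod 10), carry-in 1) doesn't pin I yet; pick I=1 and continue ⇒ I=1.
Step 8. [col 3: K + U ≡ I (mod 10)] column 3: given U=4, I=1, carry-in 1, and digits 1,2,3,4,5,7,8 already taken and all letters distinct, K+U≡I (mod 10) forces K=6, so K=6.
Step 9. [col 4: J + G ≡ L (mod 10)] in column 4 we have J+G≡L with carry-in 1; given G=8 and digits 1,2,3,4,5,6,7,8 already taken and all letters distinct, that pins J to 0. So J=0.
Step 10. [col 4: J + G ≡ L (mod 10)] from column 4 (J=0, G=8, carry-in 1, digits 0,1,2,3,4,5,6,7,8 already taken and all letters distinct): L must equal 9. So L=9.

Answer: A=7, B=2, G=8, I=1, J=0, K=6, L=9, M=3, U=4, W=5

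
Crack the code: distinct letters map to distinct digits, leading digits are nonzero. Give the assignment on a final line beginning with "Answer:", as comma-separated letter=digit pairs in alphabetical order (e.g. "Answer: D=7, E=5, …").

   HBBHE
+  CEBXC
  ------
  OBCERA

Step 1. [col 1: E + C ≡ A (mod 10)] column 1 (E + C ≡ A (mod 10), carry-in 0) doesn't pin E yet; pick E=6 and continue. So E=6.
Step 2. [col 1: E + C ≡ A (mod 10)] no forcing yet in column 1 (carry-in 0); A=5 is free and consistent — try it ⇒ A=5.
Step 3. [col 1: E + C ≡ A (mod 10)] in column 1 we have E+C≡A with carry-in 0; given E=6, A=5 and digits 5,6 already taken and all letters distinct, that pins C to 9 ⇒ C=9.
Step 4. [O] O is the leading digit of a 6-digit sum of two 5-digit numbers; the final carry is exactly 1. So O=1.
Step 5. [col 2: H + X ≡ R (mod 10)] several values work for R in column 2 (H + X ≡ R (mod 10), carry-in 1); try R=7 ⇒ R=7.
Step 6. [col 2: H + X ≡ R (mod 10)] several values work for H in column 2 (H + X ≡ R (mod 10), carry-in 1); try H=4 ⇒ H=4.
Step 7. [col 2: H + X ≡ R (mod 10)] in column 2 we have H+X≡R with carry-in 1; given H=4, R=7 and digits 1,4,5,6,7,9 already taken and all letters distinct, that pins X to 2 ⇒ X=2.
Step 8. [col 3: B + B ≡ E (mod 10)] B=3 is one option consistent with column 3 (B + B ≡ E (mod 10), carry-in 0) — take it. So B=3.

Answer: A=5, B=3, C=9, E=6, H=4, O=1, R=7, X=2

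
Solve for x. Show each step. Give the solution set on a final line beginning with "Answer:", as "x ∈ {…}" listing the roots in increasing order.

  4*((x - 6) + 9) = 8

Step 1. [4*((x - 6) + 9) = 8] 4·(inner) — divide through by 4. So div: (x - 6) + 9 = 2.
Step 2. [(x - 6) + 9 = 2] subtract 9: x sits inside (… + 9). So sub: x - 6 = -7.
Step 3. [x - 6 = -7] peel the -6: add 6 from each side ⇒ sub: x = -1.

Answer: x ∈ {-1}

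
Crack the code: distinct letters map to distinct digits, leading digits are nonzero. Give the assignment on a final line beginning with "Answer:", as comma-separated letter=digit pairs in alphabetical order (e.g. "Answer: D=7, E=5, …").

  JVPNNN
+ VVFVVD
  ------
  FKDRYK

Step 1. [col 1: N + D ≡ K (mod 10)] K=4 is one option consistent with column 1 (N + D ≡ K (mod 10), carry-in 0) — take it. So K=4.
Step 2. [col 1: N + D ≡ K (mod 10)] no forcing yet in column 1 (carry-in 0); D=9 is free and consistent — try it, so D=9.
Step 3. [col 1: N + D ≡ K (mod 10)] in column 1 we have N+D≡K with carry-in 0; given D=9, K=4 and digits 4,9 already taken and all letters distinct, that pins N to 5. So N=5.
Step 4. [col 2: N + V ≡ Y (mod 10)] no forcing yet in column 2 (carry-in 1); Y=8 is free and consistent — try it ⇒ Y=8.
Step 5. [col 2: N + V ≡ Y (mod 10)] column 2: given N=5, Y=8, carry-in 1, and digits 4,5,8,9 already taken and all letters distinct, N+V≡Y (mod 10) forces V=2. So V=2.
Step 6. [col 3: N + V ≡ R (mod 10)] from column 3 (N=5, V=2, carry-in 0, digits 2,4,5,8,9 already taken and all letters distinct): R must equal 7 ⇒ R=7.
Step 7. [col 4: P + F ≡ D (mod 10)] several values work for F in column 4 (P + F ≡ D (mod 10), carry-in 0); try F=3 ⇒ F=3.
Step 8. [col 4: P + F ≡ D (mod 10)] column 4 reads P+F+carry(0)=D with F=3, D=9; with digits 2,3,4,5,7,8,9 already taken and all letters distinct, the only value for P is 6 ⇒ P=6.
Step 9. [col 6: J + V ≡ F (mod 10)] column 6 reads J+V+carry(0)=F with V=2, F=3; with digits 2,3,4,5,6,7,8,9 already taken and all letters distinct, the only value for J is 1, so J=1.

Answer: D=9, F=3, J=1, K=4, N=5, P=6, R=7, V=2, Y=8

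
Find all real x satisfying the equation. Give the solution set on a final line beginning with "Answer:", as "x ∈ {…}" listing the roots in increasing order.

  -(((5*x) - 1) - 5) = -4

Step 1. [-(((5*x) - 1) - 5) = -4] flip signs both sides, so neg: ((5*x) - 1) - 5 = 4.
Step 2. [((5*x) - 1) - 5 = 4] the outer -5 inverts by adding 5. So sub: (5*x) - 1 = 9.
Step 3. [(5*x) - 1 = 9] 1 comes off first (add 1) ⇒ sub: 5*x = 10.
Step 4. [5*x = 10] 5·(inner) — divide through by 5, so div: x = 2.

Answer: x ∈ {2}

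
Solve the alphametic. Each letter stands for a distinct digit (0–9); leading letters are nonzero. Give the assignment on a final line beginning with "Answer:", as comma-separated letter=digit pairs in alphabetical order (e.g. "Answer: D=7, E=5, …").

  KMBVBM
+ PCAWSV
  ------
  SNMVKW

Step 1. [col 1: M + V ≡ W (mod 10)] several values work for W in column 1 (M + V ≡ W (mod 10), carry-in 0); try W=9 ⇒ W=9.
Step 2. [col 1: M + V ≡ W (mod 10)] column 1 (M + V ≡ W (mod 10), carry-in 0) doesn't pin M yet; pick M=4 and continue ⇒ M=4.
Step 3. [col 1: M + V ≡ W (mod 10)] column 1: given M=4, W=9, carry-in 0, and digits 4,9 already taken and all letters distinct, M+V≡W (mod 10) forces V=5 ⇒ V=5.
Step 4. [col 2: B + S ≡ K (mod 10)] no forcing yet in column 2 (carry-in 0); B=3 is free and consistent — try it ⇒ B=3.
Step 5. [col 2: B + S ≡ K (mod 10)] no forcing yet in column 2 (carry-in 0); S=8 is free and consistent — try it, so S=8.
Step 6. [col 2: B + S ≡ K (mod 10)] column 2: given B=3, S=8, carry-in 0, and digits 3,4,5,8,9 already taken and all letters distinct, B+S≡K (mod 10) forces K=1, so K=1.
Step 7. [col 4: B + A ≡ M (mod 10)] column 4: given B=3, M=4, carry-in 1, and digits 1,3,4,5,8,9 already taken and all letters distinct, B+A≡M (mod 10) forces A=0. So A=0.
Step 8. [col 5: M + C ≡ N (mod 10)] from column 5 (M=4, carry-in 0, digits 0,1,3,4,5,8,9 already taken and all letters distinct): N must equal 6 ⇒ N=6.
Step 9. [col 5: M + C ≡ N (mod 10)] from column 5 (M=4, N=6, carry-in 0, digits 0,1,3,4,5,6,8,9 already taken and all letters distinct): C must equal 2 ⇒ C=2.
Step 10. [col 6: K + P ≡ S (mod 10)] in column 6 we have K+P≡S with carry-in 0; given K=1, S=8 and digits 0,1,2,3,4,5,6,8,9 already taken and all letters distinct, that pins P to 7. So P=7.

Answer: A=0, B=3, C=2, K=1, M=4, N=6, P=7, S=8, V=5, W=9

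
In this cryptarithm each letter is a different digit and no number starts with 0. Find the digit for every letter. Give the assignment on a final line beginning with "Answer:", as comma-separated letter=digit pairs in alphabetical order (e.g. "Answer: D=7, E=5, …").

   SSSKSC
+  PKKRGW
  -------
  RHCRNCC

Step 1. [R] R is the leading digit of a 7-digit sum of two 6-digit numbers; the final carry is exactly 1, so R=1.
Step 2. [col 1: C + W ≡ C (mod 10)] from column 1 (nothing yet, carry-in 0, digits 1 already taken and all letters distinct): W must equal 0 ⇒ W=0.
Step 3. [col 1: C + W ≡ C (mod 10)] C=2 is one option consistent with column 1 (C + W ≡ C (mod 10), carry-in 0) — take it ⇒ C=2.
Step 4. [col 2: S + G ≡ C (mod 10)] no forcing yet in column 2 (carry-in 0); S=8 is free and consistent — try it ⇒ S=8.
Step 5. [col 2: S + G ≡ C (mod 10)] column 2: given S=8, C=2, carry-in 0, and digits 0,1,2,8 already taken and all letters distinct, S+G≡C (mod 10) forces G=4. So G=4.
Step 6. [col 3: K + R ≡ N (mod 10)] column 3 (K + R ≡ N (mod 10), carry-in 1) doesn't pin K yet; pick K=3 and continue. So K=3.
Step 7. [col 3: K + R ≡ N (mod 10)] from column 3 (K=3, R=1, carry-in 1, digits 0,1,2,3,4,8 already taken and all letters distinct): N must equal 5. So N=5.
Step 8. [col 6: S + P ≡ H (mod 10)] in column 6 we have S+P≡H with carry-in 1; given S=8 and digits 0,1,2,3,4,5,8 already taken and all letters distinct, that pins P to 7. So P=7.
Step 9. [col 6: S + P ≡ H (mod 10)] from column 6 (S=8, P=7, carry-in 1, digits 0,1,2,3,4,5,7,8 already taken and all letters distinct): H must equal 6 ⇒ H=6.

Answer: C=2, G=4, H=6, K=3, N=5, P=7, R=1, S=8, W=0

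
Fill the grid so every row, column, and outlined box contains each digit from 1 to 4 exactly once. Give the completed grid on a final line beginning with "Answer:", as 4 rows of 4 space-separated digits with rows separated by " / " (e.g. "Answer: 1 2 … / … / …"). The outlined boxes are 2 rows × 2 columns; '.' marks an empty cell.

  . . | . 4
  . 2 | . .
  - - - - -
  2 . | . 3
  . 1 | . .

Step 1. [r4c1∈{3,4}] r4c1 is the only open cell in row 4 admitting 3 ⇒ r4c1=3.
Step 2. [r3c3∈{1,4}] across row 3, 1 lands solely at r3c3 ⇒ r3c3=1.
Step 3. [r1c3∈{2,3}] row 1 places 2 nowhere but r1c3 ⇒ r1c3=2.
Step 4. [r2c1∈{1,4}] across row 2, 4 lands solely at r2c1. So r2c1=4.
Step 5. [r4c4∈{2}] r4c4's peers cover all but 2 ⇒ r4c4=2.
Step 6. [r1c1∈{1}] r1c1's peers cover all but 1. So r1c1=1.
Step 7. [r3c2∈{4}] nothing but 4 survives at r3c2. So r3c2=4.
Step 8. [r4c3∈{4}] r4c3 is down to just 4, so r4c3=4.
Step 9. [r2c4∈{1}] r2c4 has the single candidate 1. So r2c4=1.
Step 10. [r1c2∈{3}] r1c2 is down to just 3. So r1c2=3.
Step 11. [r2c3∈{3}] nothing but 3 survives at r2c3 ⇒ r2c3=3.

Answer: 1 3 2 4 / 4 2 3 1 / 2 4 1 3 / 3 1 4 2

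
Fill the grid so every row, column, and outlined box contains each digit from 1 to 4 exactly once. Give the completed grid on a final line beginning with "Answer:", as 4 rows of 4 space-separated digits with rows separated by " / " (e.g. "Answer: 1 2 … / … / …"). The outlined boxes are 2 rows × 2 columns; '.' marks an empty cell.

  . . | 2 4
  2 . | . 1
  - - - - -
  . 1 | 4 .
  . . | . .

Step 1. [r3c1∈{3}] nothing but 3 survives at r3c1, so r3c1=3.
Step 2. [r2c2∈{3,4}] r2c2 is the only open cell in row 2 admitting 4 ⇒ r2c2=4.
Step 3. [r4c4∈{2,3}] r4c4 is the only open cell in col 4 admitting 3, so r4c4=3.
Step 4. [r1c1∈{1}] r1c1 is down to just 1, so r1c1=1.
Step 5. [r4c1∈{4}] nothing but 4 survives at r4c1, so r4c1=4.
Step 6. [r2c3∈{3}] r2c3 has the single candidate 3. So r2c3=3.
Step 7. [r3c4∈{2}] r3c4's peers cover all but 2. So r3c4=2.
Step 8. [r1c2∈{3}] r1c2's peers cover all but 3 ⇒ r1c2=3.
Step 9. [r4c3∈{1}] r4c3's peers cover all but 1. So r4c3=1.
Step 10. [r4c2∈{2}] nothing but 2 survives at r4c2 ⇒ r4c2=2.

Answer: 1 3 2 4 / 2 4 3 1 / 3 1 4 2 / 4 2 1 3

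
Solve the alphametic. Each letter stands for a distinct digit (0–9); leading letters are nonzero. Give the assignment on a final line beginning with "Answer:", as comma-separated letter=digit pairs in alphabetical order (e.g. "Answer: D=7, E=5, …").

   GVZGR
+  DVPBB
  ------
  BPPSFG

Step 1. [col 1: R + B ≡ G (mod 10)] several values work for R in column 1 (R + B ≡ G (mod 10), carry-in 0); try R=8. So R=8.
Step 2. [col 1: R + B ≡ G (mod 10)] column 1 (R + B ≡ G (mod 10), carry-in 0) doesn't pin B yet; pick B=1 and continue ⇒ B=1.
Step 3. [col 1: R + B ≡ G (mod 10)] column 1: given R=8, B=1, carry-in 0, and digits 1,8 already taken and all letters distinct, R+B≡G (mod 10) forces G=9 ⇒ G=9.
Step 4. [col 2: G + B ≡ F (mod 10)] column 2 reads G+B+carry(0)=F with G=9, B=1; with digits 1,8,9 already taken and all letters distinct, the only value for F is 0, so F=0.
Step 5. [col 3: Z + P ≡ S (mod 10)] P=5 is one option consistent with column 3 (Z + P ≡ S (mod 10), carry-in 1) — take it. So P=5.
Step 6. [col 3: Z + P ≡ S (mod 10)] several values work for Z in column 3 (Z + P ≡ S (mod 10), carry-in 1); try Z=7, so Z=7.
Step 7. [col 3: Z + P ≡ S (mod 10)] from column 3 (Z=7, P=5, carry-in 1, digits 0,1,5,7,8,9 already taken and all letters distinct): S must equal 3. So S=3.
Step 8. [col 4: V + V ≡ P (mod 10)] from column 4 (P=5, carry-in 1, digits 0,1,3,5,7,8,9 already taken and all letters distinct): V must equal 2 ⇒ V=2.
Step 9. [col 5: G + D ≡ P (mod 10)] column 5: given G=9, P=5, carry-in 0, and digits 0,1,2,3,5,7,8,9 already taken and all letters distinct, G+D≡P (mod 10) forces D=6 ⇒ D=6.

Answer: B=1, D=6, F=0, G=9, P=5, R=8, S=3, V=2, Z=7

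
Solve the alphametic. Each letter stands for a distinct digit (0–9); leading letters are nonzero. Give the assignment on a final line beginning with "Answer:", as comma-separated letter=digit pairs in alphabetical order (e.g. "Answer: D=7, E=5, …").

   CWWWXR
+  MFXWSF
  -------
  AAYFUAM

Step 1. [col 1: R + F ≡ M (mod 10)] no forcing yet in column 1 (carry-in 0); R=9 is free and consistent — try it, so R=9.
Step 2. [A] adding two 6-digit numbers gives at most 6+1 digits, and here it does — A is that final carry and must be 1. So A=1.
Step 3. [col 1: R + F ≡ M (mod 10)] no forcing yet in column 1 (carry-in 0); M=7 is free and consistent — try it ⇒ M=7.
Step 4. [col 1: R + F ≡ M (mod 10)] in column 1 we have R+F≡M with carry-in 0; given R=9, M=7 and digits 1,7,9 already taken and all letters distinct, that pins F to 8. So F=8.
Step 5. [col 2: X + S ≡ A (mod 10)] several values work for S in column 2 (X + S ≡ A (mod 10), carry-in 1); try S=4 ⇒ S=4.
Step 6. [col 2: X + S ≡ A (mod 10)] from column 2 (S=4, A=1, carry-in 1, digits 1,4,7,8,9 already taken and all letters distinct): X must equal 6 ⇒ X=6.
Step 7. [col 3: W + W ≡ U (mod 10)] column 3 reads W+W+carry(1)=U with nothing yet; with digits 1,4,6,7,8,9 already taken and all letters distinct, the only value for U is 5 ⇒ U=5.
Step 8. [col 3: W + W ≡ U (mod 10)] from column 3 (U=5, carry-in 1, digits 1,4,5,6,7,8,9 already taken and all letters distinct): W must equal 2. So W=2.
Step 9. [col 5: W + F ≡ Y (mod 10)] column 5 reads W+F+carry(0)=Y with W=2, F=8; with digits 1,2,4,5,6,7,8,9 already taken and all letters distinct, the only value for Y is 0 ⇒ Y=0.
Step 10. [col 6: C + M ≡ A (mod 10)] column 6: given M=7, A=1, carry-in 1, and digits 0,1,2,4,5,6,7,8,9 already taken and all letters distinct, C+M≡A (mod 10) forces C=3. So C=3.

Answer: A=1, C=3, F=8, M=7, R=9, S=4, U=5, W=2, X=6, Y=0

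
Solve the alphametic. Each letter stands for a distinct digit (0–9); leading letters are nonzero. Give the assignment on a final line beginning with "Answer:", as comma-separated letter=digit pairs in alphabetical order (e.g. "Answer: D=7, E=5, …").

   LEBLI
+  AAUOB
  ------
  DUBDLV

Step 1. [col 1: I + B ≡ V (mod 10)] no forcing yet in column 1 (carry-in 0); V=4 is free and consistent — try it, so V=4.
Step 2. [col 1: I + B ≡ V (mod 10)] no forcing yet in column 1 (carry-in 0); I=6 is free and consistent — try it, so I=6.
Step 3. [D] adding two 5-digit numbers gives at most 5+1 digits, and here it does — D is that final carry and must be 1, so D=1.
Step 4. [col 1: I + B ≡ V (mod 10)] in column 1 we have I+B≡V with carry-in 0; given I=6, V=4 and digits 1,4,6 already taken and all letters distinct, that pins B to 8, so B=8.
Step 5. [col 2: L + O ≡ L (mod 10)] column 2: given nothing yet, carry-in 1, and digits 1,4,6,8 already taken and all letters distinct, L+O≡L (mod 10) forces O=9. So O=9.
Step 6. [col 2: L + O ≡ L (mod 10)] several values work for L in column 2 (L + O ≡ L (mod 10), carry-in 1); try L=5 ⇒ L=5.
Step 7. [col 3: B + U ≡ D (mod 10)] column 3 reads B+U+carry(1)=D with B=8, D=1; with digits 1,4,5,6,8,9 already taken and all letters distinct, the only value for U is 2 ⇒ U=2.
Step 8. [col 4: E + A ≡ B (mod 10)] no forcing yet in column 4 (carry-in 1); A=7 is free and consistent — try it. So A=7.
Step 9. [col 4: E + A ≡ B (mod 10)] in column 4 we have E+A≡B with carry-in 1; given A=7, B=8 and digits 1,2,4,5,6,7,8,9 already taken and all letters distinct, that pins E to 0, so E=0.

Answer: A=7, B=8, D=1, E=0, I=6, L=5, O=9, U=2, V=4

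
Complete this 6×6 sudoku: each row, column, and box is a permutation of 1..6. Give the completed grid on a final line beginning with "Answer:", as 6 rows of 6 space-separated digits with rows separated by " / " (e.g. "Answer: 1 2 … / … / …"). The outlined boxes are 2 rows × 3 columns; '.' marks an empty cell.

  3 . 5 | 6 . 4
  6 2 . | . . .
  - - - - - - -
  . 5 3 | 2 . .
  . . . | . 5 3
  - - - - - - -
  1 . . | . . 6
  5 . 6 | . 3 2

Step 1. [r5c5∈{4}] only 4 remains possible at r5c5. So r5c5=4.
Step 2. [r2c5∈{1}] r2c5 is down to just 1. So r2c5=1.
Step 3. [r4c3∈{1,2,4}] across col 3, 1 lands solely at r4c3. So r4c3=1.
Step 4. [r4c4∈{4}] r4c4's peers cover all but 4. So r4c4=4.
Step 5. [r5c4∈{5}] r5c4 is down to just 5, so r5c4=5.
Step 6. [r2c4∈{3}] r2c4 is down to just 3. So r2c4=3.
Step 7. [r3c5∈{6}] r3c5 is down to just 6. So r3c5=6.
Step 8. [r6c4∈{1}] r6c4 is down to just 1, so r6c4=1.
Step 9. [r2c3∈{4}] r2c3 has the single candidate 4, so r2c3=4.
Step 10. [r3c6∈{1}] r3c6's peers cover all but 1, so r3c6=1.
Step 11. [r4c2∈{6}] r4c2's peers cover all but 6 ⇒ r4c2=6.
Step 12. [r5c2∈{3}] r5c2 has the single candidate 3 ⇒ r5c2=3.
Step 13. [r1c5∈{2}] only 2 remains possible at r1c5. So r1c5=2.
Step 14. [r5c3∈{2}] r5c3's peers cover all but 2 ⇒ r5c3=2.
Step 15. [r1c2∈{1}] r1c2 has the single candidate 1 ⇒ r1c2=1.
Step 16. [r6c2∈{4}] nothing but 4 survives at r6c2, so r6c2=4.
Step 17. [r2c6∈{5}] only 5 remains possible at r2c6, so r2c6=5.
Step 18. [r3c1∈{4}] only 4 remains possible at r3c1, so r3c1=4.
Step 19. [r4c1∈{2}] r4c1 has the single candidate 2 ⇒ r4c1=2.

Answer: 3 1 5 6 2 4 / 6 2 4 3 1 5 / 4 5 3 2 6 1 / 2 6 1 4 5 3 / 1 3 2 5 4 6 / 5 4 6 1 3 2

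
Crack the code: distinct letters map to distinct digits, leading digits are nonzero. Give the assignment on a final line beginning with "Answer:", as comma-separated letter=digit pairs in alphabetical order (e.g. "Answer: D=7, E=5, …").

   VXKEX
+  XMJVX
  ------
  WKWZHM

Step 1. [col 1: X + X ≡ M (mod 10)] no forcing yet in column 1 (carry-in 0); M=4 is free and consistent — try it ⇒ M=4.
Step 2. [W] W is the leading digit of a 6-digit sum of two 5-digit numbers; the final carry is exactly 1. So W=1.
Step 3. [col 1: X + X ≡ M (mod 10)] no forcing yet in column 1 (carry-in 0); X=7 is free and consistent — try it ⇒ X=7.
Step 4. [col 2: E + V ≡ H (mod 10)] several values work for E in column 2 (E + V ≡ H (mod 10), carry-in 1); try E=2. So E=2.
Step 5. [col 2: E + V ≡ H (mod 10)] no forcing yet in column 2 (carry-in 1); H=8 is free and consistent — try it. So H=8.
Step 6. [col 2: E + V ≡ H (mod 10)] in column 2 we have E+V≡H with carry-in 1; given E=2, H=8 and digits 1,2,4,7,8 already taken and all letters distinct, that pins V to 5. So V=5.
Step 7. [col 3: K + J ≡ Z (mod 10)] column 3 reads K+J+carry(0)=Z with nothing yet; with digits 1,2,4,5,7,8 already taken and all letters distinct, the only value for Z is 9 ⇒ Z=9.
Step 8. [col 3: K + J ≡ Z (mod 10)] column 3 (K + J ≡ Z (mod 10), carry-in 0) doesn't pin K yet; pick K=3 and continue ⇒ K=3.
Step 9. [col 3: K + J ≡ Z (mod 10)] column 3 reads K+J+carry(0)=Z with K=3, Z=9; with digits 1,2,3,4,5,7,8,9 already taken and all letters distinct, the only value for J is 6, so J=6.

Answer: E=2, H=8, J=6, K=3, M=4, V=5, W=1, X=7, Z=9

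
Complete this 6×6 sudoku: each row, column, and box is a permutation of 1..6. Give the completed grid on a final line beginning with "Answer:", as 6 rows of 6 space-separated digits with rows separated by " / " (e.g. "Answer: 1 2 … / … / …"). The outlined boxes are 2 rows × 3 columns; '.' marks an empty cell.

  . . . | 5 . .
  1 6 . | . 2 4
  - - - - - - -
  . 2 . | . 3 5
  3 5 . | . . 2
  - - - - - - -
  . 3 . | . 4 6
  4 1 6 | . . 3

Step 1. [r1c3∈{2,3,4}] in row 1, 3 fits only at r1c3. So r1c3=3.
Step 2. [r5c3∈{2,5}] r5c3 is the only open cell in col 3 admitting 2 ⇒ r5c3=2.
Step 3. [r1c5∈{1,6}] r1c5 is the only open cell in row 1 admitting 6 ⇒ r1c5=6.
Step 4. [r4c5∈{1}] r4c5's peers cover all but 1, so r4c5=1.
Step 5. [r4c4∈{4,6}] 6 has one home in row 4: r4c4. So r4c4=6.
Step 6. [r3c3∈{1,4}] across row 3, 1 lands solely at r3c3, so r3c3=1.
Step 7. [r1c2∈{4}] nothing but 4 survives at r1c2. So r1c2=4.
Step 8. [r6c4∈{2}] r6c4 has the single candidate 2. So r6c4=2.
Step 9. [r1c6∈{1}] r1c6 is down to just 1 ⇒ r1c6=1.
Step 10. [r5c4∈{1}] r5c4 has the single candidate 1, so r5c4=1.
Step 11. [r3c1∈{6}] r3c1 is down to just 6. So r3c1=6.
Step 12. [r1c1∈{2}] only 2 remains possible at r1c1 ⇒ r1c1=2.
Step 13. [r6c5∈{5}] r6c5's peers cover all but 5. So r6c5=5.
Step 14. [r3c4∈{4}] r3c4 is down to just 4, so r3c4=4.
Step 15. [r2c3∈{5}] nothing but 5 survives at r2c3. So r2c3=5.
Step 16. [r5c1∈{5}] only 5 remains possible at r5c1, so r5c1=5.
Step 17. [r2c4∈{3}] only 3 remains possible at r2c4, so r2c4=3.
Step 18. [r4c3∈{4}] only 4 remains possible at r4c3. So r4c3=4.

Answer: 2 4 3 5 6 1 / 1 6 5 3 2 4 / 6 2 1 4 3 5 / 3 5 4 6 1 2 / 5 3 2 1 4 6 / 4 1 6 2 5 3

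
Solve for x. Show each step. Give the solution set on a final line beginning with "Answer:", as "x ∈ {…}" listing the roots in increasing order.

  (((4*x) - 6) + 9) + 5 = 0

Step 1. [(((4*x) - 6) + 9) + 5 = 0] peel the +5: subtract 5 from each side ⇒ sub: ((4*x) - 6) + 9 = -5.
Step 2. [((4*x) - 6) + 9 = -5] the outer +9 inverts by subtracting 9. So sub: (4*x) - 6 = -14.
Step 3. [(4*x) - 6 = -14] 6 comes off first (add 6) ⇒ sub: 4*x = -8.
Step 4. [4*x = -8] 4 out front; divide by 4. So div: x = -2.

Answer: x ∈ {-2}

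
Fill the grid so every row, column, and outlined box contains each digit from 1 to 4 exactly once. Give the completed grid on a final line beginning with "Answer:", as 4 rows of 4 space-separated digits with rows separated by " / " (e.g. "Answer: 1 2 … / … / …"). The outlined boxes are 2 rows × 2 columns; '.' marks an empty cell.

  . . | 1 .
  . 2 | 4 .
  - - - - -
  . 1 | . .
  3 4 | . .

Step 1. [r1c4∈{2,3}] r1c4 is the only open cell in row 1 admitting 2, so r1c4=2.
Step 2. [r3c3∈{2,3}] in col 3, 3 fits only at r3c3. So r3c3=3.
Step 3. [r3c1∈{2}] r3c1's peers cover all but 2, so r3c1=2.
Step 4. [r4c3∈{2}] r4c3 has the single candidate 2, so r4c3=2.
Step 5. [r1c1∈{4}] only 4 remains possible at r1c1. So r1c1=4.
Step 6. [r2c1∈{1}] r2c1 is down to just 1. So r2c1=1.
Step 7. [r3c4∈{4}] r3c4 has the single candidate 4. So r3c4=4.
Step 8. [r1c2∈{3}] nothing but 3 survives at r1c2, so r1c2=3.
Step 9. [r2c4∈{3}] only 3 remains possible at r2c4, so r2c4=3.
Step 10. [r4c4∈{1}] r4c4 has the single candidate 1. So r4c4=1.

Answer: 4 3 1 2 / 1 2 4 3 / 2 1 3 4 / 3 4 2 1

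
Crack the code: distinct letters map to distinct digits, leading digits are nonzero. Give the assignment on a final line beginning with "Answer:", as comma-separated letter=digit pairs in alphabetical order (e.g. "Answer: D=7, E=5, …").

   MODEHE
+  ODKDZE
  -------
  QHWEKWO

Step 1. [Q] Q is the leading digit of a 7-digit sum of two 6-digit numbers; the final carry is exactly 1 ⇒ Q=1.
Step 2. [col 1: E + E ≡ O (mod 10)] O=6 is one option consistent with column 1 (E + E ≡ O (mod 10), carry-in 0) — take it. So O=6.
Step 3. [col 1: E + E ≡ O (mod 10)] several values work for E in column 1 (E + E ≡ O (mod 10), carry-in 0); try E=8, so E=8.
Step 4. [col 2: H + Z ≡ W (mod 10)] no forcing yet in column 2 (carry-in 1); H=2 is free and consistent — try it. So H=2.
Step 5. [col 2: H + Z ≡ W (mod 10)] several values work for W in column 2 (H + Z ≡ W (mod 10), carry-in 1); try W=0. So W=0.
Step 6. [col 2: H + Z ≡ W (mod 10)] in column 2 we have H+Z≡W with carry-in 1; given H=2, W=0 and digits 0,1,2,6,8 already taken and all letters distinct, that pins Z to 7 ⇒ Z=7.
Step 7. [col 3: E + D ≡ K (mod 10)] D=4 is one option consistent with column 3 (E + D ≡ K (mod 10), carry-in 1) — take it ⇒ D=4.
Step 8. [col 3: E + D ≡ K (mod 10)] column 3: given E=8, D=4, carry-in 1, and digits 0,1,2,4,6,7,8 already taken and all letters distinct, E+D≡K (mod 10) forces K=3 ⇒ K=3.
Step 9. [col 6: M + O ≡ H (mod 10)] from column 6 (O=6, H=2, carry-in 1, digits 0,1,2,3,4,6,7,8 already taken and all letters distinct): M must equal 5, so M=5.

Answer: D=4, E=8, H=2, K=3, M=5, O=6, Q=1, W=0, Z=7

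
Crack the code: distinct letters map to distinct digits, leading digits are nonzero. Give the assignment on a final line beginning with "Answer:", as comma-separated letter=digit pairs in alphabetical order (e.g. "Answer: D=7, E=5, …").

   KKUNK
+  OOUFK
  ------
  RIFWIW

Step 1. [R] R is the leading digit of a 6-digit sum of two 5-digit numbers; the final carry is exactly 1 ⇒ R=1.
Step 2. [col 1: K + K ≡ W (mod 10)] several values work for K in column 1 (K + K ≡ W (mod 10), carry-in 0); try K=7. So K=7.
Step 3. [col 1: K + K ≡ W (mod 10)] column 1: given K=7, carry-in 0, and digits 1,7 already taken and all letters distinct, K+K≡W (mod 10) forces W=4, so W=4.
Step 4. [col 2: N + F ≡ I (mod 10)] column 2 (N + F ≡ I (mod 10), carry-in 1) doesn't pin I yet; pick I=6 and continue. So I=6.
Step 5. [col 2: N + F ≡ I (mod 10)] column 2 (N + F ≡ I (mod 10), carry-in 1) doesn't pin F yet; pick F=5 and continue, so F=5.
Step 6. [col 2: N + F ≡ I (mod 10)] from column 2 (F=5, I=6, carry-in 1, digits 1,4,5,6,7 already taken and all letters distinct): N must equal 0 ⇒ N=0.
Step 7. [col 3: U + U ≡ W (mod 10)] in column 3 we have U+U≡W with carry-in 0; given W=4 and digits 0,1,4,5,6,7 already taken and all letters distinct, that pins U to 2, so U=2.
Step 8. [col 4: K + O ≡ F (mod 10)] column 4 reads K+O+carry(0)=F with K=7, F=5; with digits 0,1,2,4,5,6,7 already taken and all letters distinct, the only value for O is 8 ⇒ O=8.

Answer: F=5, I=6, K=7, N=0, O=8, R=1, U=2, W=4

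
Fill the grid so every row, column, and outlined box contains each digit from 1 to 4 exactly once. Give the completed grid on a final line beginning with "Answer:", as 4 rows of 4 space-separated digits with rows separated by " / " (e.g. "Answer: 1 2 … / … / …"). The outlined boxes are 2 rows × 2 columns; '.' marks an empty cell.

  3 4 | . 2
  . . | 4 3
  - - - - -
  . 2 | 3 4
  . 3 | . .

Step 1. [r3c1∈{1}] nothing but 1 survives at r3c1, so r3c1=1.
Step 2. [r4c4∈{1}] r4c4 has the single candidate 1 ⇒ r4c4=1.
Step 3. [r2c1∈{2}] r2c1 is down to just 2 ⇒ r2c1=2.
Step 4. [r4c3∈{2}] nothing but 2 survives at r4c3. So r4c3=2.
Step 5. [r2c2∈{1}] r2c2 is down to just 1 ⇒ r2c2=1.
Step 6. [r1c3∈{1}] r1c3 is down to just 1 ⇒ r1c3=1.
Step 7. [r4c1∈{4}] r4c1's peers cover all but 4 ⇒ r4c1=4.

Answer: 3 4 1 2 / 2 1 4 3 / 1 2 3 4 / 4 3 2 1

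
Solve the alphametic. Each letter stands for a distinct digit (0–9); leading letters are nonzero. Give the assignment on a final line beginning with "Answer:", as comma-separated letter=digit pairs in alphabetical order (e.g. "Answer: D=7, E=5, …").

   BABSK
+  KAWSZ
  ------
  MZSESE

Step 1. [col 1: K + Z ≡ E (mod 10)] several values work for Z in column 1 (K + Z ≡ E (mod 10), carry-in 0); try Z=5 ⇒ Z=5.
Step 2. [col 1: K + Z ≡ E (mod 10)] several values work for E in column 1 (K + Z ≡ E (mod 10), carry-in 0); try E=2 ⇒ E=2.
Step 3. [M] M is the leading digit of a 6-digit sum of two 5-digit numbers; the final carry is exactly 1 ⇒ M=1.
Step 4. [col 1: K + Z ≡ E (mod 10)] column 1 reads K+Z+carry(0)=E with Z=5, E=2; with digits 1,2,5 already taken and all letters distinct, the only value for K is 7 ⇒ K=7.
Step 5. [col 2: S + S ≡ S (mod 10)] column 2 reads S+S+carry(1)=S with nothing yet; with digits 1,2,5,7 already taken and all letters distinct, the only value for S is 9, so S=9.
Step 6. [col 3: B + W ≡ E (mod 10)] column 3 (B + W ≡ E (mod 10), carry-in 1) doesn't pin B yet; pick B=8 and continue, so B=8.
Step 7. [col 3: B + W ≡ E (mod 10)] from column 3 (B=8, E=2, carry-in 1, digits 1,2,5,7,8,9 already taken and all letters distinct): W must equal 3, so W=3.
Step 8. [col 4: A + A ≡ S (mod 10)] from column 4 (S=9, carry-in 1, digits 1,2,3,5,7,8,9 already taken and all letters distinct): A must equal 4, so A=4.

Answer: A=4, B=8, E=2, K=7, M=1, S=9, W=3, Z=5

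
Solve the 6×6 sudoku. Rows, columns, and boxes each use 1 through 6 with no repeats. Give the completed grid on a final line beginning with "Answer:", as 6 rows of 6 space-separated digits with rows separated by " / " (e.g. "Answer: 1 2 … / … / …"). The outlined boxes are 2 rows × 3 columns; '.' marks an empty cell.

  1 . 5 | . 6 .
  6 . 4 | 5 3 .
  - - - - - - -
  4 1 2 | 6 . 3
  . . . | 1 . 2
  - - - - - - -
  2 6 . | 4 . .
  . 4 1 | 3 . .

Step 1. [r6c1∈{5}] r6c1 has the single candidate 5. So r6c1=5.
Step 2. [r3c5∈{5}] r3c5's peers cover all but 5 ⇒ r3c5=5.
Step 3. [r4c1∈{3}] r4c1's peers cover all but 3. So r4c1=3.
Step 4. [r1c4∈{2}] r1c4's peers cover all but 2, so r1c4=2.
Step 5. [r2c6∈{1}] nothing but 1 survives at r2c6 ⇒ r2c6=1.
Step 6. [r5c5∈{1}] nothing but 1 survives at r5c5, so r5c5=1.
Step 7. [r1c6∈{4}] r1c6's peers cover all but 4. So r1c6=4.
Step 8. [r5c6∈{5}] only 5 remains possible at r5c6. So r5c6=5.
Step 9. [r6c5∈{2}] r6c5's peers cover all but 2, so r6c5=2.
Step 10. [r4c3∈{6}] nothing but 6 survives at r4c3, so r4c3=6.
Step 11. [r5c3∈{3}] nothing but 3 survives at r5c3 ⇒ r5c3=3.
Step 12. [r2c2∈{2}] nothing but 2 survives at r2c2, so r2c2=2.
Step 13. [r1c2∈{3}] r1c2 has the single candidate 3, so r1c2=3.
Step 14. [r4c5∈{4}] r4c5 is down to just 4, so r4c5=4.
Step 15. [r4c2∈{5}] r4c2 is down to just 5, so r4c2=5.
Step 16. [r6c6∈{6}] r6c6's peers cover all but 6. So r6c6=6.

Answer: 1 3 5 2 6 4 / 6 2 4 5 3 1 / 4 1 2 6 5 3 / 3 5 6 1 4 2 / 2 6 3 4 1 5 / 5 4 1 3 2 6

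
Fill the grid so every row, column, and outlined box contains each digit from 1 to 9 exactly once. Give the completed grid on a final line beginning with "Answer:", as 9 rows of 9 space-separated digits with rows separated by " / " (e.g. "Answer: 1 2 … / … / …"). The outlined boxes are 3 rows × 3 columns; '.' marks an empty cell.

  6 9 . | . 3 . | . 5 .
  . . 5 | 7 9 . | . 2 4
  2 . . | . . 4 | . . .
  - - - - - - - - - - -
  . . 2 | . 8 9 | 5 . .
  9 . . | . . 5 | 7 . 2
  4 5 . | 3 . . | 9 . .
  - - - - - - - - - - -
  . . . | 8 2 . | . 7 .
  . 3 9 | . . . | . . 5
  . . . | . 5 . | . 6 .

Step 1. [r9c2∈{1,2,4,7,8}] across col 2, 2 lands solely at r9c2 ⇒ r9c2=2.
Step 2. [r7c2∈{1,4,6}] col 2 places 4 nowhere but r7c2, so r7c2=4.
Step 3. [r6c6∈{1,2,6,7}] 2 has one home in row 6: r6c6 ⇒ r6c6=2.
Step 4. [r3c8∈{1,3,8,9}] r3c8 is the only open cell in col 8 admitting 9. So r3c8=9.
Step 5. [r6c5∈{1,6,7}] r6c5 is the only open cell in box 5 admitting 7. So r6c5=7.
Step 6. [r7c3∈{1,6}] 6 has one home in box 7: r7c3, so r7c3=6.
Step 7. [r6c9∈{1,6,8}] across row 6, 6 lands solely at r6c9 ⇒ r6c9=6.
Step 8. [r1c3∈{1,4,7,8}] row 1 places 4 nowhere but r1c3, so r1c3=4.
Step 9. [r1c9∈{1,7,8}] 7 has one home in row 1: r1c9. So r1c9=7.
Step 10. [r9c4∈{1,4,9}] col 4 places 9 nowhere but r9c4. So r9c4=9.
Step 11. [r9c7∈{1,3,4,8}] across row 9, 4 lands solely at r9c7, so r9c7=4.
Step 12. [r7c9∈{1,3,9}] in row 7, 9 fits only at r7c9. So r7c9=9.
Step 13. [r3c4∈{1,5,6}] in row 3, 5 fits only at r3c4 ⇒ r3c4=5.
Step 14. [r8c7∈{1,2,8}] row 8 places 2 nowhere but r8c7 ⇒ r8c7=2.
Step 15. [r5c8∈{1,3,4,8}] the pair r6c8,r8c8 in col 8 locks {1,8} between them ⇒ r5c8≠1.
Step 16. [r7c1∈{1,5}] in row 7, 5 fits only at r7c1. So r7c1=5.
Step 17. [r5c8∈{3,4,8}] the pair r6c8,r8c8 in col 8 locks {1,8} between them. So r5c8≠8.
Step 18. [r6c8∈{1,8}] r6c8 is the only open cell in box 6 admitting 8, so r6c8=8.
Step 19. [r8c8∈{1}] nothing but 1 survives at r8c8. So r8c8=1.
Step 20. [r6c3∈{1}] r6c3 is down to just 1. So r6c3=1.
Step 21. [r7c7∈{3}] nothing but 3 survives at r7c7. So r7c7=3.
Step 22. [r9c1∈{1,7,8}] box 7 places 1 nowhere but r9c1, so r9c1=1.
Step 23. [r3c9∈{1,3,8}] in box 3, 3 fits only at r3c9. So r3c9=3.
Step 24. [r5c3∈{3,8}] across col 3, 3 lands solely at r5c3 ⇒ r5c3=3.
Step 25. [r5c2∈{6,8}] row 5 places 8 nowhere but r5c2, so r5c2=8.
Step 26. [r5c8∈{4}] r5c8 is down to just 4 ⇒ r5c8=4.
Step 27. [r8c1∈{7,8}] r8c1 is the only open cell in row 8 admitting 8 ⇒ r8c1=8.
Step 28. [r4c4∈{1,4,6}] r4c4 is the only open cell in row 4 admitting 4, so r4c4=4.
Step 29. [r2c2∈{1}] r2c2 is down to just 1, so r2c2=1.
Step 30. [r8c4∈{6}] r8c4 is down to just 6, so r8c4=6.
Step 31. [r2c6∈{6,8}] across col 6, 6 lands solely at r2c6 ⇒ r2c6=6.
Step 32. [r3c5∈{1}] r3c5 is down to just 1. So r3c5=1.
Step 33. [r3c2∈{7}] r3c2 is down to just 7, so r3c2=7.
Step 34. [r2c7∈{8}] r2c7 has the single candidate 8. So r2c7=8.
Step 35. [r9c6∈{3,7}] row 9 places 3 nowhere but r9c6. So r9c6=3.
Step 36. [r3c7∈{6}] r3c7's peers cover all but 6, so r3c7=6.
Step 37. [r8c6∈{7}] r8c6 has the single candidate 7 ⇒ r8c6=7.
Step 38. [r4c8∈{3}] nothing but 3 survives at r4c8, so r4c8=3.
Step 39. [r7c6∈{1}] r7c6's peers cover all but 1. So r7c6=1.
Step 40. [r1c4∈{2}] r1c4 is down to just 2. So r1c4=2.
Step 41. [r2c1∈{3}] r2c1 has the single candidate 3. So r2c1=3.
Step 42. [r1c6∈{8}] nothing but 8 survives at r1c6 ⇒ r1c6=8.
Step 43. [r9c9∈{8}] r9c9 has the single candidate 8, so r9c9=8.
Step 44. [r1c7∈{1}] only 1 remains possible at r1c7, so r1c7=1.
Step 45. [r4c1∈{7}] r4c1's peers cover all but 7 ⇒ r4c1=7.
Step 46. [r4c2∈{6}] r4c2 is down to just 6 ⇒ r4c2=6.
Step 47. [r5c5∈{6}] r5c5 has the single candidate 6. So r5c5=6.
Step 48. [r3c3∈{8}] only 8 remains possible at r3c3 ⇒ r3c3=8.
Step 49. [r4c9∈{1}] r4c9's peers cover all but 1. So r4c9=1.
Step 50. [r8c5∈{4}] nothing but 4 survives at r8c5. So r8c5=4.
Step 51. [r9c3∈{7}] r9c3 is down to just 7. So r9c3=7.
Step 52. [r5c4∈{1}] only 1 remains possible at r5c4 ⇒ r5c4=1.

Answer: 6 9 4 2 3 8 1 5 7 / 3 1 5 7 9 6 8 2 4 / 2 7 8 5 1 4 6 9 3 / 7 6 2 4 8 9 5 3 1 / 9 8 3 1 6 5 7 4 2 / 4 5 1 3 7 2 9 8 6 / 5 4 6 8 2 1 3 7 9 / 8 3 9 6 4 7 2 1 5 / 1 2 7 9 5 3 4 6 8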